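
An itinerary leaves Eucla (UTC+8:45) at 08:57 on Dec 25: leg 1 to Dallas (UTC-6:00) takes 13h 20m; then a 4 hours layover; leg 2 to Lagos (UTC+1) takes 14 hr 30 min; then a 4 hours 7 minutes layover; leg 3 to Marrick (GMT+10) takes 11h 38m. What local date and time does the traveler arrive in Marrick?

09:47 on Dec 27

Convert departure to UTC: 08:57 − 8:45 = 00:12 UTC on Dec 25.
Add 13 hours 20 minutes leg 1 → 13:32 UTC.
Add 4 hours layover in Dallas → 17:32 UTC.
Add 14 hours 30 minutes leg 2 → 08:02 UTC (Dec 26).
Add 4 hours 7 minutes layover in Lagos → 12:09 UTC.
Add 11 hours 38 minutes leg 3 → 23:47 UTC.
Marrick is UTC+10:00, so local arrival = 23:47 + 10:00 = 09:47 on Dec 27.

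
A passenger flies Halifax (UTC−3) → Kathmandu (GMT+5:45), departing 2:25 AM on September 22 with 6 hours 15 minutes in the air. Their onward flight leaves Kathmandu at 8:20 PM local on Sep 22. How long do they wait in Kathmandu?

Convert departure to UTC: 2:25 AM + 3:00 = 5:25 AM UTC on Sep 22.
Add 6 hours and 15 minutes flight time → 11:40 AM UTC.
Kathmandu is UTC+5:45, so local arrival = 11:40 AM + 5:45 = 5:25 PM on Sep 22.
Layover = 8:20 PM − 5:25 PM = 2 hours 55 minutes.

2 hours 55 minutes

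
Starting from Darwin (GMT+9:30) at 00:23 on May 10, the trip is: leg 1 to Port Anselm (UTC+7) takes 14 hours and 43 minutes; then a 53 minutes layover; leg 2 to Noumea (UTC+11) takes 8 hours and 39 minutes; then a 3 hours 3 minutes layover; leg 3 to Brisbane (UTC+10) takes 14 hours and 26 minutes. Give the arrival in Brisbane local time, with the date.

Convert departure to UTC: 00:23 − 9:30 = 14:53 UTC on May 9.
Add 14 hours 43 minutes leg 1 → 05:36 UTC (May 10).
Add 53 minutes layover in Port Anselm → 06:29 UTC.
Add 8 hours 39 minutes leg 2 → 15:08 UTC.
Add 3 hours 3 minutes layover in Noumea → 18:11 UTC.
Add 14 hours and 26 minutes leg 3 → 08:37 UTC (May 11).
Brisbane is UTC+10:00, so local arrival = 08:37 + 10:00 = 18:37 on May 11.

18:37 on May 11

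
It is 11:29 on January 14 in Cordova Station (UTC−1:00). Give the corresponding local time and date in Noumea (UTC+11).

Noumea is 12:00 ahead of Cordova Station.
Shift by the zone difference: 11:29 + 12:00 = 23:29 on Jan 14 in Noumea.

23:29 on Jan 14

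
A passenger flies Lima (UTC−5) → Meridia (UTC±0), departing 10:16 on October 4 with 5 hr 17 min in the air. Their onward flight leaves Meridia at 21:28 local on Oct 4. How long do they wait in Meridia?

55 minutes

Convert departure to UTC: 10:16 + 5:00 = 15:16 UTC on Oct 4.
Add 5 hours 17 minutes flight time → 20:33 UTC.
Meridia is UTC+0, so local arrival is the same: 20:33 on Oct 4.
Layover = 21:28 − 20:33 = 55 minutes.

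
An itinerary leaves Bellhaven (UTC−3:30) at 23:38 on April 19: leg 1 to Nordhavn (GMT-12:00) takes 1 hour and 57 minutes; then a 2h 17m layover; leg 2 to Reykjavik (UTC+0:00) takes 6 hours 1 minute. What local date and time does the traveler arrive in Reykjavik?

Convert departure to UTC: 23:38 + 3:30 = 03:08 UTC on Apr 20.
Add 1 hour and 57 minutes leg 1 → 05:05 UTC.
Add 2 hours 17 minutes layover in Nordhavn → 07:22 UTC.
Add 6 hours 1 minute leg 2 → 13:23 UTC.
Reykjavik is UTC+0, so local arrival is the same: 13:23 on Apr 20.

13:23 on Apr 20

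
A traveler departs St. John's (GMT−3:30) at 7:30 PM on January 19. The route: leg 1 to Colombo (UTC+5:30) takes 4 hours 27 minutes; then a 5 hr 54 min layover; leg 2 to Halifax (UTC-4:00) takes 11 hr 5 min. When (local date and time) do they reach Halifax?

Convert departure to UTC: 7:30 PM + 3:30 = 11:00 PM UTC on Jan 19.
Add 4 hours 27 minutes leg 1 → 3:27 AM UTC (Jan 20).
Add 5 hours and 54 minutes layover in Colombo → 9:21 AM UTC.
Add 11 hours and 5 minutes leg 2 → 8:26 PM UTC.
Halifax is UTC−4:00, so local arrival = 8:26 PM − 4:00 = 4:26 PM on Jan 20.

4:26 PM on January 20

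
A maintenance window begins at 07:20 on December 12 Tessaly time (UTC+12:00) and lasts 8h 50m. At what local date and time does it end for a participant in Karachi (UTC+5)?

09:10 on Dec 12

Convert start to UTC: 07:20 − 12:00 = 19:20 UTC on Dec 11.
Add 8 hours and 50 minutes duration → 04:10 UTC (Dec 12).
Karachi is UTC+5:00, so local end time = 04:10 + 5:00 = 09:10 on Dec 12.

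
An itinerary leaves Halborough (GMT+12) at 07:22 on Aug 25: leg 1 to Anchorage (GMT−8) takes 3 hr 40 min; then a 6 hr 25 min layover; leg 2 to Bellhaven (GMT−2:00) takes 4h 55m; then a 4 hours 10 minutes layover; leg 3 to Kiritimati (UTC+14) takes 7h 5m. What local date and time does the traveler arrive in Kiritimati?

11:37 on August 26

Convert departure to UTC: 07:22 − 12:00 = 19:22 UTC on Aug 24.
Add 3 hours and 40 minutes leg 1 → 23:02 UTC.
Add 6 hours 25 minutes layover in Anchorage → 05:27 UTC (Aug 25).
Add 4 hours and 55 minutes leg 2 → 10:22 UTC.
Add 4 hours 10 minutes layover in Bellhaven → 14:32 UTC.
Add 7 hours and 5 minutes leg 3 → 21:37 UTC.
Kiritimati is UTC+14:00, so local arrival = 21:37 + 14:00 = 11:37 on Aug 26.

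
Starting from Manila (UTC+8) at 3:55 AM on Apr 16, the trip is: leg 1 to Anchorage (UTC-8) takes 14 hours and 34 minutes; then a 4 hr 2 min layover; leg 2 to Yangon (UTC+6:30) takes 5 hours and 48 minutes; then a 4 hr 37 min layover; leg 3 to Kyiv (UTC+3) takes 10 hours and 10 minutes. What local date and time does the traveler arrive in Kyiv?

Convert departure to UTC: 3:55 AM − 8:00 = 7:55 PM UTC on Apr 15.
Add 14 hours 34 minutes leg 1 → 10:29 AM UTC (Apr 16).
Add 4 hours 2 minutes layover in Anchorage → 2:31 PM UTC.
Add 5 hours and 48 minutes leg 2 → 8:19 PM UTC.
Add 4 hours 37 minutes layover in Yangon → 12:56 AM UTC (Apr 17).
Add 10 hours 10 minutes leg 3 → 11:06 AM UTC.
Kyiv is UTC+3:00, so local arrival = 11:06 AM + 3:00 = 2:06 PM on Apr 17.

2:06 PM on April 17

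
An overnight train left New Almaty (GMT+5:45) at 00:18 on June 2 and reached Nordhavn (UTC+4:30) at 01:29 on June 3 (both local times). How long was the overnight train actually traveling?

Nordhavn is 1:15 behind New Almaty.
Clock-face elapsed time (ignoring zones) is 25 hours 11 minutes.
Actual elapsed = 25 hours 11 minutes + 1:15 = 26 hours 26 minutes.

26 hours 26 minutes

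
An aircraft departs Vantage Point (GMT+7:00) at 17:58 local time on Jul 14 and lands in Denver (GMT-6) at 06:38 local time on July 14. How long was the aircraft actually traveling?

1 hour 40 minutes

Departure in UTC: 17:58 − 7:00 = 10:58 on Jul 14.
Arrival in UTC: 06:38 + 6:00 = 12:38 on Jul 14.
Elapsed = 12:38 − 10:58 = 1 hour 40 minutes.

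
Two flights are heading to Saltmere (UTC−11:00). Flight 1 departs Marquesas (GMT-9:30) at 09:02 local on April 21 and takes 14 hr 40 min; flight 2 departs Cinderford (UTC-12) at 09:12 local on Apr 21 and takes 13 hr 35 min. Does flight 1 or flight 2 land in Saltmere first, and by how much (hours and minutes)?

Flight 1 in UTC: 09:02 + 9:30 = 18:32 on Apr 21.
+14 hours 40 minutes → arrive 09:12 UTC on Apr 22.
Flight 2 in UTC: 09:12 + 12:00 = 21:12 on Apr 21.
+13 hours 35 minutes → arrive 10:47 UTC on Apr 22.
Flight 1 lands earlier by 1 hour 35 minutes.

the first, by 1 hour 35 minutes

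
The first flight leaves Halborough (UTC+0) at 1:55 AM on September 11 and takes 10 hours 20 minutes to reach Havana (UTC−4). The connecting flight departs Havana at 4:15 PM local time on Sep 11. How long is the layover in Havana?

8 hours

Halborough is at UTC+0, so departure is already 1:55 AM UTC on Sep 11.
Add 10 hours 20 minutes flight time → 12:15 PM UTC.
Havana is UTC−4:00, so local arrival = 12:15 PM − 4:00 = 8:15 AM on Sep 11.
Layover = 4:15 PM − 8:15 AM = 8 hours.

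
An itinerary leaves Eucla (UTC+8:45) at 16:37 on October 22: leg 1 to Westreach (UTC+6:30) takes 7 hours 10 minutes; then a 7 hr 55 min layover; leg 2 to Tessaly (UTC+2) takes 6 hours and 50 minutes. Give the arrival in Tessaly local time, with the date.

Convert departure to UTC: 16:37 − 8:45 = 07:52 UTC on Oct 22.
Add 7 hours and 10 minutes leg 1 → 15:02 UTC.
Add 7 hours and 55 minutes layover in Westreach → 22:57 UTC.
Add 6 hours and 50 minutes leg 2 → 05:47 UTC (Oct 23).
Tessaly is UTC+2:00, so local arrival = 05:47 + 2:00 = 07:47 on Oct 23.

07:47 on October 23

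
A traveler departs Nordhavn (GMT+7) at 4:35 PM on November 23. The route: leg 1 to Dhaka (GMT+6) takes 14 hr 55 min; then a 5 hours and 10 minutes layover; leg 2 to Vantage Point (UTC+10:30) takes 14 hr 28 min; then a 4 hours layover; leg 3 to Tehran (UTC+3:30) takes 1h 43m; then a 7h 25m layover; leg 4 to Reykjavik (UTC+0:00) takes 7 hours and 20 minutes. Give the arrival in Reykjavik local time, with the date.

4:36 PM on November 25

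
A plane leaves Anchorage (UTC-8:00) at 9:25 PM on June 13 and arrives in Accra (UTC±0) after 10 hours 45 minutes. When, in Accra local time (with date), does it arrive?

Convert departure to UTC: 9:25 PM + 8:00 = 5:25 AM UTC on Jun 14.
Add 10 hours and 45 minutes travel time → 4:10 PM UTC.
Accra is UTC+0, so local arrival is the same: 4:10 PM on Jun 14.

4:10 PM on June 14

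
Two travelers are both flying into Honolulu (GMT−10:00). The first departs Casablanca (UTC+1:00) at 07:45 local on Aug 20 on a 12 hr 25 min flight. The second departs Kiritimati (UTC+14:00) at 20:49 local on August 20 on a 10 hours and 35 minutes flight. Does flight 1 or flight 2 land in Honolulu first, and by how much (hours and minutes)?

the second, by 1 hour 46 minutes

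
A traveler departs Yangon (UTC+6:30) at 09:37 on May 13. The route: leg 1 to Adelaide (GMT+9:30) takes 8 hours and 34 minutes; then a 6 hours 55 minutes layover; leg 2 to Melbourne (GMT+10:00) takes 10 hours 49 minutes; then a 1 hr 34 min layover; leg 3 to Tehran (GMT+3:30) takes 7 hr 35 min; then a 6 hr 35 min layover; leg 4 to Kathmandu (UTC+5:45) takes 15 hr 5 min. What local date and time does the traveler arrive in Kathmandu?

17:59 on May 15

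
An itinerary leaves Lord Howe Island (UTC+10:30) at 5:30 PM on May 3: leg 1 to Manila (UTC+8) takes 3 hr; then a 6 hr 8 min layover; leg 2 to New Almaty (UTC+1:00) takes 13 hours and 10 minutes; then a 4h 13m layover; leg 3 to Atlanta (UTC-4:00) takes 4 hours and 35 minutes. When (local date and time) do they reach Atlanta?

10:06 AM on May 4

Convert departure to UTC: 5:30 PM − 10:30 = 7:00 AM UTC on May 3.
Add 3 hours leg 1 → 10:00 AM UTC.
Add 6 hours 8 minutes layover in Manila → 4:08 PM UTC.
Add 13 hours and 10 minutes leg 2 → 5:18 AM UTC (May 4).
Add 4 hours and 13 minutes layover in New Almaty → 9:31 AM UTC.
Add 4 hours 35 minutes leg 3 → 2:06 PM UTC.
Atlanta is UTC−4:00, so local arrival = 2:06 PM − 4:00 = 10:06 AM on May 4.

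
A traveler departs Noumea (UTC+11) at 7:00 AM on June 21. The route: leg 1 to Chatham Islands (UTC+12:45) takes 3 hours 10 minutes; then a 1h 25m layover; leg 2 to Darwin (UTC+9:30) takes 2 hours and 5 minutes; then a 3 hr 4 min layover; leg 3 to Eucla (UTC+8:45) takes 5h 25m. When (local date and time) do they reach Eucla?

Convert departure to UTC: 7:00 AM − 11:00 = 8:00 PM UTC on Jun 20.
Add 3 hours and 10 minutes leg 1 → 11:10 PM UTC.
Add 1 hour 25 minutes layover in Chatham Islands → 12:35 AM UTC (Jun 21).
Add 2 hours and 5 minutes leg 2 → 2:40 AM UTC.
Add 3 hours 4 minutes layover in Darwin → 5:44 AM UTC.
Add 5 hours and 25 minutes leg 3 → 11:09 AM UTC.
Eucla is UTC+8:45, so local arrival = 11:09 AM + 8:45 = 7:54 PM on Jun 21.

7:54 PM on June 21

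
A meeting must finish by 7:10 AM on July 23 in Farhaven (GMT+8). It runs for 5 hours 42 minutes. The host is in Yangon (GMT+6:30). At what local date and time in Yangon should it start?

Target end time in UTC: 7:10 AM − 8:00 = 11:10 PM on Jul 22.
Subtract 5 hours and 42 minutes → start 5:28 PM UTC on Jul 22.
Yangon is UTC+6:30: 5:28 PM + 6:30 = 11:58 PM on Jul 22.

11:58 PM on Jul 22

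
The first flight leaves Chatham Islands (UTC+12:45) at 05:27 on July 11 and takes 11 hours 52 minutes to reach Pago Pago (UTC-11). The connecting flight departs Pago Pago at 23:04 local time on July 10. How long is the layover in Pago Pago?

Convert departure to UTC: 05:27 − 12:45 = 16:42 UTC on Jul 10.
Add 11 hours 52 minutes flight time → 04:34 UTC (Jul 11).
Pago Pago is UTC−11:00, so local arrival = 04:34 − 11:00 = 17:34 on Jul 10.
Layover = 23:04 − 17:34 = 5 hours 30 minutes.

5 hours 30 minutes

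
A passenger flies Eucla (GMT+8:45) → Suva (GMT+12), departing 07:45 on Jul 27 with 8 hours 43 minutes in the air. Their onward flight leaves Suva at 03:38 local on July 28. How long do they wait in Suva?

Convert departure to UTC: 07:45 − 8:45 = 23:00 UTC on Jul 26.
Add 8 hours 43 minutes flight time → 07:43 UTC (Jul 27).
Suva is UTC+12:00, so local arrival = 07:43 + 12:00 = 19:43 on Jul 27.
Layover = 03:38 − 19:43 (+1 day) = 7 hours 55 minutes.

7 hours 55 minutes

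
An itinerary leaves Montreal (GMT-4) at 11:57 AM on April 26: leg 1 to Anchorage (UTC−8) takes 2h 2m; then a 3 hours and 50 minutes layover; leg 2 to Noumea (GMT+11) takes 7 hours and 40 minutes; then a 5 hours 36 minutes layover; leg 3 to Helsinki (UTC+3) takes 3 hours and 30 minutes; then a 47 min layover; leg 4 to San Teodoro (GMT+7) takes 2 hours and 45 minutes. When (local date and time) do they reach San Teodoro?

Convert departure to UTC: 11:57 AM + 4:00 = 3:57 PM UTC on Apr 26.
Add 2 hours 2 minutes leg 1 → 5:59 PM UTC.
Add 3 hours 50 minutes layover in Anchorage → 9:49 PM UTC.
Add 7 hours and 40 minutes leg 2 → 5:29 AM UTC (Apr 27).
Add 5 hours and 36 minutes layover in Noumea → 11:05 AM UTC.
Add 3 hours and 30 minutes leg 3 → 2:35 PM UTC.
Add 47 minutes layover in Helsinki → 3:22 PM UTC.
Add 2 hours 45 minutes leg 4 → 6:07 PM UTC.
San Teodoro is UTC+7:00, so local arrival = 6:07 PM + 7:00 = 1:07 AM on Apr 28.

1:07 AM on Apr 28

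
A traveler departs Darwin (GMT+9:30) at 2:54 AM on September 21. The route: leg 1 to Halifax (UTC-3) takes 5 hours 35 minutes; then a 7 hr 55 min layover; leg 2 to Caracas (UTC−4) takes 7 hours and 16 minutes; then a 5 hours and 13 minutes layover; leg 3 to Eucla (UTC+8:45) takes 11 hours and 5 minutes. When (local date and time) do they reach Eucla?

3:13 PM on September 22

Convert departure to UTC: 2:54 AM − 9:30 = 5:24 PM UTC on Sep 20.
Add 5 hours 35 minutes leg 1 → 10:59 PM UTC.
Add 7 hours 55 minutes layover in Halifax → 6:54 AM UTC (Sep 21).
Add 7 hours and 16 minutes leg 2 → 2:10 PM UTC.
Add 5 hours and 13 minutes layover in Caracas → 7:23 PM UTC.
Add 11 hours 5 minutes leg 3 → 6:28 AM UTC (Sep 22).
Eucla is UTC+8:45, so local arrival = 6:28 AM + 8:45 = 3:13 PM on Sep 22.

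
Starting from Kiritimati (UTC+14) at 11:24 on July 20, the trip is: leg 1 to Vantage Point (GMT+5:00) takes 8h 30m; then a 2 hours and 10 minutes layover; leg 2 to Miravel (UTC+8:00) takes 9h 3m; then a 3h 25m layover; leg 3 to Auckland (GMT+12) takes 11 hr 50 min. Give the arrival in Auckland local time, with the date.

Convert departure to UTC: 11:24 − 14:00 = 21:24 UTC on Jul 19.
Add 8 hours and 30 minutes leg 1 → 05:54 UTC (Jul 20).
Add 2 hours 10 minutes layover in Vantage Point → 08:04 UTC.
Add 9 hours 3 minutes leg 2 → 17:07 UTC.
Add 3 hours 25 minutes layover in Miravel → 20:32 UTC.
Add 11 hours and 50 minutes leg 3 → 08:22 UTC (Jul 21).
Auckland is UTC+12:00, so local arrival = 08:22 + 12:00 = 20:22 on Jul 21.

20:22 on July 21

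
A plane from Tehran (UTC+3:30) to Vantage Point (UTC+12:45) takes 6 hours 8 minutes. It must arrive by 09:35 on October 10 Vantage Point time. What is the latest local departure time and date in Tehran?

18:12 on October 9

Target arrival in UTC: 09:35 − 12:45 = 20:50 on Oct 9.
Subtract 6 hours and 8 minutes → departure 14:42 UTC on Oct 9.
Tehran is UTC+3:30: 14:42 + 3:30 = 18:12 on Oct 9.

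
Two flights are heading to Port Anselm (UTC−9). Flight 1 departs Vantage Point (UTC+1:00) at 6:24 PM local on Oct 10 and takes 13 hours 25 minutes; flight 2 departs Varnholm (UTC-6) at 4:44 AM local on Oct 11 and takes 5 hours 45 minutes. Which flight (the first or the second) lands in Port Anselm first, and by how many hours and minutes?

Flight 1 in UTC: 6:24 PM − 1:00 = 5:24 PM on Oct 10.
+13 hours and 25 minutes → arrive 6:49 AM UTC on Oct 11.
Flight 2 in UTC: 4:44 AM + 6:00 = 10:44 AM on Oct 11.
+5 hours and 45 minutes → arrive 4:29 PM UTC on Oct 11.
Flight 1 lands earlier by 9 hours 40 minutes.

the first, by 9 hours 40 minutes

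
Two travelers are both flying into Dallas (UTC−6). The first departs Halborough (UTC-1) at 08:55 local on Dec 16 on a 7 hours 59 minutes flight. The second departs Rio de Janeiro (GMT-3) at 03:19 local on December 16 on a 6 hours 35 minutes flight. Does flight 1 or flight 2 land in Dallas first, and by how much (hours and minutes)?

Flight 1 in UTC: 08:55 + 1:00 = 09:55 on Dec 16.
+7 hours 59 minutes → arrive 17:54 UTC on Dec 16.
Flight 2 in UTC: 03:19 + 3:00 = 06:19 on Dec 16.
+6 hours and 35 minutes → arrive 12:54 UTC on Dec 16.
Flight 2 lands earlier by 5 hours.

the second, by 5 hours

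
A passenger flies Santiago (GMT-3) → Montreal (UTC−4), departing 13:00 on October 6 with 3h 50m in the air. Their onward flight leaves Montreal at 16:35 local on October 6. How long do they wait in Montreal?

45 minutes

Convert departure to UTC: 13:00 + 3:00 = 16:00 UTC on Oct 6.
Add 3 hours 50 minutes flight time → 19:50 UTC.
Montreal is UTC−4:00, so local arrival = 19:50 − 4:00 = 15:50 on Oct 6.
Layover = 16:35 − 15:50 = 45 minutes.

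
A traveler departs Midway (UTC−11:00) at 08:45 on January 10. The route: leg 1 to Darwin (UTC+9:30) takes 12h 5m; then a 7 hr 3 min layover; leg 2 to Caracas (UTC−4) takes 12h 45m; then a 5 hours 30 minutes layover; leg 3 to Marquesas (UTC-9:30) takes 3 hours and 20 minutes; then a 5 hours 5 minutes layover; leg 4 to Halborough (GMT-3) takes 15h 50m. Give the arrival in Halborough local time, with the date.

06:23 on January 13

Convert departure to UTC: 08:45 + 11:00 = 19:45 UTC on Jan 10.
Add 12 hours and 5 minutes leg 1 → 07:50 UTC (Jan 11).
Add 7 hours and 3 minutes layover in Darwin → 14:53 UTC.
Add 12 hours 45 minutes leg 2 → 03:38 UTC (Jan 12).
Add 5 hours 30 minutes layover in Caracas → 09:08 UTC.
Add 3 hours and 20 minutes leg 3 → 12:28 UTC.
Add 5 hours and 5 minutes layover in Marquesas → 17:33 UTC.
Add 15 hours 50 minutes leg 4 → 09:23 UTC (Jan 13).
Halborough is UTC−3:00, so local arrival = 09:23 − 3:00 = 06:23 on Jan 13.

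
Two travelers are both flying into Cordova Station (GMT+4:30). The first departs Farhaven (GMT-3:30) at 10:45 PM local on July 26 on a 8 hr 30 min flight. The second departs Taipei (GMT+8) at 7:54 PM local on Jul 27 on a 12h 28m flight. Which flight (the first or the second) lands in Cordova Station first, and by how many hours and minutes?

Flight 1 in UTC: 10:45 PM + 3:30 = 2:15 AM on Jul 27.
+8 hours 30 minutes → arrive 10:45 AM UTC on Jul 27.
Flight 2 in UTC: 7:54 PM − 8:00 = 11:54 AM on Jul 27.
+12 hours 28 minutes → arrive 12:22 AM UTC on Jul 28.
Flight 1 lands earlier by 13 hours 37 minutes.

the first, by 13 hours 37 minutes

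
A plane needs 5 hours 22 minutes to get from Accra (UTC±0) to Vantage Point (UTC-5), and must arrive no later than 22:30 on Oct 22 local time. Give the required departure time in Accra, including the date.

22:08 on October 22

Target arrival in UTC: 22:30 + 5:00 = 03:30 on Oct 23.
Subtract 5 hours and 22 minutes → departure 22:08 UTC on Oct 22.
Accra is UTC+0, so departure is 22:08 on Oct 22.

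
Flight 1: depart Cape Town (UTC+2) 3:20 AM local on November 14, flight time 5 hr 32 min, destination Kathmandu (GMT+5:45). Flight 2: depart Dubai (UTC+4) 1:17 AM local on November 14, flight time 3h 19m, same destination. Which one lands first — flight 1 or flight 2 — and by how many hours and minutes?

the second, by 6 hours 16 minutes

Flight 1 in UTC: 3:20 AM − 2:00 = 1:20 AM on Nov 14.
+5 hours 32 minutes → arrive 6:52 AM UTC on Nov 14.
Flight 2 in UTC: 1:17 AM − 4:00 = 9:17 PM on Nov 13.
+3 hours and 19 minutes → arrive 12:36 AM UTC on Nov 14.
Flight 2 lands earlier by 6 hours 16 minutes.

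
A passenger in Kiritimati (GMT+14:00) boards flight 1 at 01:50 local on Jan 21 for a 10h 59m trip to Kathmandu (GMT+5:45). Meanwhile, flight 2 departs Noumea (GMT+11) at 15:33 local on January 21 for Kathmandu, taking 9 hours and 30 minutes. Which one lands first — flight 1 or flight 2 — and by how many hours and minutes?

the first, by 15 hours 14 minutes

Flight 1 in UTC: 01:50 − 14:00 = 11:50 on Jan 20.
+10 hours 59 minutes → arrive 22:49 UTC on Jan 20.
Flight 2 in UTC: 15:33 − 11:00 = 04:33 on Jan 21.
+9 hours 30 minutes → arrive 14:03 UTC on Jan 21.
Flight 1 lands earlier by 15 hours 14 minutes.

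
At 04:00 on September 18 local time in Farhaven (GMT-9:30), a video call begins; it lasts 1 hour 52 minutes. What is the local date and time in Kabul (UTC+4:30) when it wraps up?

Kabul is 14:00 ahead of Farhaven.
After 1 hour and 52 minutes it is 05:52 in Farhaven.
Shift by the zone difference: 05:52 + 14:00 = 19:52 on Sep 18 in Kabul.

19:52 on September 18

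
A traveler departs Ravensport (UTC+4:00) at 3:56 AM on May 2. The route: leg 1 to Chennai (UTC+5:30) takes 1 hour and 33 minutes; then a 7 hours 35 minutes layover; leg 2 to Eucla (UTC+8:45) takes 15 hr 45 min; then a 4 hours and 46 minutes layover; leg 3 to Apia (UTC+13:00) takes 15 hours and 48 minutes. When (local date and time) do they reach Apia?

10:23 AM on May 4

Convert departure to UTC: 3:56 AM − 4:00 = 11:56 PM UTC on May 1.
Add 1 hour and 33 minutes leg 1 → 1:29 AM UTC (May 2).
Add 7 hours and 35 minutes layover in Chennai → 9:04 AM UTC.
Add 15 hours and 45 minutes leg 2 → 12:49 AM UTC (May 3).
Add 4 hours and 46 minutes layover in Eucla → 5:35 AM UTC.
Add 15 hours and 48 minutes leg 3 → 9:23 PM UTC.
Apia is UTC+13:00, so local arrival = 9:23 PM + 13:00 = 10:23 AM on May 4.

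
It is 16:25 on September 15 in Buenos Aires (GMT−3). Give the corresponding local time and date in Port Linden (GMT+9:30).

In UTC: 16:25 + 3:00 = 19:25 on Sep 15.
Port Linden is UTC+9:30: 19:25 + 9:30 = 04:55 on Sep 16.

04:55 on September 16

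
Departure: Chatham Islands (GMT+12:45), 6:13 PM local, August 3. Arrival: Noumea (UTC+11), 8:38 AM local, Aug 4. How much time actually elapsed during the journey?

Departure in UTC: 6:13 PM − 12:45 = 5:28 AM on Aug 3.
Arrival in UTC: 8:38 AM − 11:00 = 9:38 PM on Aug 3.
Elapsed = 9:38 PM − 5:28 AM = 16 hours 10 minutes.

16 hours 10 minutes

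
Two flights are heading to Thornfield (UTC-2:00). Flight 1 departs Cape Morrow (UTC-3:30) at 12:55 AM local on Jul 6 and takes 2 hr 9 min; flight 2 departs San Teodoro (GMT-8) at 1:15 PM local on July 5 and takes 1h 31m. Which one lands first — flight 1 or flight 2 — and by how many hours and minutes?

Flight 1 in UTC: 12:55 AM + 3:30 = 4:25 AM on Jul 6.
+2 hours and 9 minutes → arrive 6:34 AM UTC on Jul 6.
Flight 2 in UTC: 1:15 PM + 8:00 = 9:15 PM on Jul 5.
+1 hour 31 minutes → arrive 10:46 PM UTC on Jul 5.
Flight 2 lands earlier by 7 hours 48 minutes.

the second, by 7 hours 48 minutes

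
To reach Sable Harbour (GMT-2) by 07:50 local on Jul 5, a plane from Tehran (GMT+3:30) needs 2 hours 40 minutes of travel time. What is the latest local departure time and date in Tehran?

Target arrival in UTC: 07:50 + 2:00 = 09:50 on Jul 5.
Subtract 2 hours 40 minutes → departure 07:10 UTC on Jul 5.
Tehran is UTC+3:30: 07:10 + 3:30 = 10:40 on Jul 5.

10:40 on Jul 5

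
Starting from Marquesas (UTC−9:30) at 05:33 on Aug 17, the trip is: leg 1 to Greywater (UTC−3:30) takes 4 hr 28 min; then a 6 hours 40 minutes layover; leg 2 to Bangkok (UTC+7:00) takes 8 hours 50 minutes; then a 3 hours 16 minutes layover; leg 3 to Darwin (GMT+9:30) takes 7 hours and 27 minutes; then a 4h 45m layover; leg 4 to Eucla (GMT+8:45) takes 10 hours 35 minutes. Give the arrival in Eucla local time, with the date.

21:49 on August 19

Convert departure to UTC: 05:33 + 9:30 = 15:03 UTC on Aug 17.
Add 4 hours 28 minutes leg 1 → 19:31 UTC.
Add 6 hours 40 minutes layover in Greywater → 02:11 UTC (Aug 18).
Add 8 hours 50 minutes leg 2 → 11:01 UTC.
Add 3 hours and 16 minutes layover in Bangkok → 14:17 UTC.
Add 7 hours 27 minutes leg 3 → 21:44 UTC.
Add 4 hours and 45 minutes layover in Darwin → 02:29 UTC (Aug 19).
Add 10 hours and 35 minutes leg 4 → 13:04 UTC.
Eucla is UTC+8:45, so local arrival = 13:04 + 8:45 = 21:49 on Aug 19.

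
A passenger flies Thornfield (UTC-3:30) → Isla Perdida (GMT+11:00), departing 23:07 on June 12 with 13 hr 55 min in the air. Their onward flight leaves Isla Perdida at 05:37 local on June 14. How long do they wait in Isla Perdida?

Convert departure to UTC: 23:07 + 3:30 = 02:37 UTC on Jun 13.
Add 13 hours and 55 minutes flight time → 16:32 UTC.
Isla Perdida is UTC+11:00, so local arrival = 16:32 + 11:00 = 03:32 on Jun 14.
Layover = 05:37 − 03:32 = 2 hours 5 minutes.

2 hours 5 minutes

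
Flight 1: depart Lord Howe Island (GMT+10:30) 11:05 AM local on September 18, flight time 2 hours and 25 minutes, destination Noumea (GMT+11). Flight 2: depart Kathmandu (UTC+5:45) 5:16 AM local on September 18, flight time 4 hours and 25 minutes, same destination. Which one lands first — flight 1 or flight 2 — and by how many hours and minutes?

Flight 1 in UTC: 11:05 AM − 10:30 = 12:35 AM on Sep 18.
+2 hours 25 minutes → arrive 3:00 AM UTC on Sep 18.
Flight 2 in UTC: 5:16 AM − 5:45 = 11:31 PM on Sep 17.
+4 hours and 25 minutes → arrive 3:56 AM UTC on Sep 18.
Flight 1 lands earlier by 56 minutes.

the first, by 56 minutes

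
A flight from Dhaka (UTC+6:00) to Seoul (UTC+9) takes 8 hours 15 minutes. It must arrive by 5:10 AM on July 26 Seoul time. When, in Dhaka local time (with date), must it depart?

5:55 PM on July 25

Target arrival in UTC: 5:10 AM − 9:00 = 8:10 PM on Jul 25.
Subtract 8 hours and 15 minutes → departure 11:55 AM UTC on Jul 25.
Dhaka is UTC+6:00: 11:55 AM + 6:00 = 5:55 PM on Jul 25.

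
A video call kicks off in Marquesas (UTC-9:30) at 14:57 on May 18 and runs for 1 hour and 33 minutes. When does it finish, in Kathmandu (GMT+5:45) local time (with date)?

07:45 on May 19

Convert start to UTC: 14:57 + 9:30 = 00:27 UTC on May 19.
Add 1 hour 33 minutes duration → 02:00 UTC.
Kathmandu is UTC+5:45, so local end time = 02:00 + 5:45 = 07:45 on May 19.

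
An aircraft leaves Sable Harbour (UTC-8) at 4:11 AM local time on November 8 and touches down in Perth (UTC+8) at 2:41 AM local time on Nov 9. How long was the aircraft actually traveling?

6 hours 30 minutes

Departure in UTC: 4:11 AM + 8:00 = 12:11 PM on Nov 8.
Arrival in UTC: 2:41 AM − 8:00 = 6:41 PM on Nov 8.
Elapsed = 6:41 PM − 12:11 PM = 6 hours 30 minutes.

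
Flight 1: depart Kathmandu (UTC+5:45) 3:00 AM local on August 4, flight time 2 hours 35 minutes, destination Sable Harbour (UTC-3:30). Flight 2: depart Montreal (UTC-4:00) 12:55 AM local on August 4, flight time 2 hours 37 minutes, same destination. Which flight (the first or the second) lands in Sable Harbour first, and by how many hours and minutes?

the first, by 7 hours 42 minutes

Flight 1 in UTC: 3:00 AM − 5:45 = 9:15 PM on Aug 3.
+2 hours and 35 minutes → arrive 11:50 PM UTC on Aug 3.
Flight 2 in UTC: 12:55 AM + 4:00 = 4:55 AM on Aug 4.
+2 hours 37 minutes → arrive 7:32 AM UTC on Aug 4.
Flight 1 lands earlier by 7 hours 42 minutes.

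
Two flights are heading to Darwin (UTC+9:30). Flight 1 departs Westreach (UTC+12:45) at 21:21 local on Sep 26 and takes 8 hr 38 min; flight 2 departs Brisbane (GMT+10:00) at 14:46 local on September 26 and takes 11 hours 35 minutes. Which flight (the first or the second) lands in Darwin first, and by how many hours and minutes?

Flight 1 in UTC: 21:21 − 12:45 = 08:36 on Sep 26.
+8 hours 38 minutes → arrive 17:14 UTC on Sep 26.
Flight 2 in UTC: 14:46 − 10:00 = 04:46 on Sep 26.
+11 hours 35 minutes → arrive 16:21 UTC on Sep 26.
Flight 2 lands earlier by 53 minutes.

the second, by 53 minutes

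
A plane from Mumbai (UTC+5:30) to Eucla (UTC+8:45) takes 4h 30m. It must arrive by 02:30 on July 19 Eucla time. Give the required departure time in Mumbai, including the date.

Target arrival in UTC: 02:30 − 8:45 = 17:45 on Jul 18.
Subtract 4 hours 30 minutes → departure 13:15 UTC on Jul 18.
Mumbai is UTC+5:30: 13:15 + 5:30 = 18:45 on Jul 18.

18:45 on Jul 18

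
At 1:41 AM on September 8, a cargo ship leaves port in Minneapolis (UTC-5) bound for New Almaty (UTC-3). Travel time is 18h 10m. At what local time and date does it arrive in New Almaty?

9:51 PM on September 8

Convert departure to UTC: 1:41 AM + 5:00 = 6:41 AM UTC on Sep 8.
Add 18 hours 10 minutes travel time → 12:51 AM UTC (Sep 9).
New Almaty is UTC−3:00, so local arrival = 12:51 AM − 3:00 = 9:51 PM on Sep 8.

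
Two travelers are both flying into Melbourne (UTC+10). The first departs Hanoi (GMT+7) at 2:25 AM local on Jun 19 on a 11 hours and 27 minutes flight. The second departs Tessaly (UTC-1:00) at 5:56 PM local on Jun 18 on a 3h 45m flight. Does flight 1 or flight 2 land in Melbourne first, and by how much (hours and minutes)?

Flight 1 in UTC: 2:25 AM − 7:00 = 7:25 PM on Jun 18.
+11 hours and 27 minutes → arrive 6:52 AM UTC on Jun 19.
Flight 2 in UTC: 5:56 PM + 1:00 = 6:56 PM on Jun 18.
+3 hours 45 minutes → arrive 10:41 PM UTC on Jun 18.
Flight 2 lands earlier by 8 hours 11 minutes.

the second, by 8 hours 11 minutes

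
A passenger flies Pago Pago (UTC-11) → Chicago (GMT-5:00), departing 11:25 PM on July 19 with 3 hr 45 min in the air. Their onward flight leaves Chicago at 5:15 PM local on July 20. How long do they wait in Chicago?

8 hours 5 minutes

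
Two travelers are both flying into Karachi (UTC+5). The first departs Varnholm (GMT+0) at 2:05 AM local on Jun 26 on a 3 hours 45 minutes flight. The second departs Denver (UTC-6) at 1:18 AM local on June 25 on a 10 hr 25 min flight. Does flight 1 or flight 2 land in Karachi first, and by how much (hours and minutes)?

the second, by 12 hours 7 minutes

Flight 1 departs at 2:05 AM UTC (Jun 26).
+3 hours and 45 minutes → arrive 5:50 AM UTC on Jun 26.
Flight 2 in UTC: 1:18 AM + 6:00 = 7:18 AM on Jun 25.
+10 hours 25 minutes → arrive 5:43 PM UTC on Jun 25.
Flight 2 lands earlier by 12 hours 7 minutes.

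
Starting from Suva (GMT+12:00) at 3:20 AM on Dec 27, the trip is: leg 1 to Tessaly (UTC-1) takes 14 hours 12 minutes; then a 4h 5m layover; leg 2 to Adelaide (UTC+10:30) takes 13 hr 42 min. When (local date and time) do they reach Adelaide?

Convert departure to UTC: 3:20 AM − 12:00 = 3:20 PM UTC on Dec 26.
Add 14 hours 12 minutes leg 1 → 5:32 AM UTC (Dec 27).
Add 4 hours and 5 minutes layover in Tessaly → 9:37 AM UTC.
Add 13 hours and 42 minutes leg 2 → 11:19 PM UTC.
Adelaide is UTC+10:30, so local arrival = 11:19 PM + 10:30 = 9:49 AM on Dec 28.

9:49 AM on Dec 28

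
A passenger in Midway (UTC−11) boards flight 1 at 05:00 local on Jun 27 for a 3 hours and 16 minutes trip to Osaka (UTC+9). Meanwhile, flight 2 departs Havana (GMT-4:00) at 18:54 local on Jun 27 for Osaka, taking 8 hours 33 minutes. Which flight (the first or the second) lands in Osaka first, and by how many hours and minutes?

the first, by 12 hours 11 minutes

Flight 1 in UTC: 05:00 + 11:00 = 16:00 on Jun 27.
+3 hours 16 minutes → arrive 19:16 UTC on Jun 27.
Flight 2 in UTC: 18:54 + 4:00 = 22:54 on Jun 27.
+8 hours and 33 minutes → arrive 07:27 UTC on Jun 28.
Flight 1 lands earlier by 12 hours 11 minutes.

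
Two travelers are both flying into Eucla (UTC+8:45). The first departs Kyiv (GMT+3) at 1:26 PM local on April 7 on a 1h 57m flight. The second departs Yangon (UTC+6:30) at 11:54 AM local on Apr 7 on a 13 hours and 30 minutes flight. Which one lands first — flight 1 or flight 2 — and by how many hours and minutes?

the first, by 6 hours 31 minutes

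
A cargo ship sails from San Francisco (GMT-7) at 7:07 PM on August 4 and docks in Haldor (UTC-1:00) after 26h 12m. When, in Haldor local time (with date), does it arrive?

Haldor is 6:00 ahead of San Francisco.
After 26 hours 12 minutes it is 9:19 PM (Aug 5) in San Francisco.
Shift by the zone difference: 9:19 PM + 6:00 = 3:19 AM on Aug 6 in Haldor.

3:19 AM on August 6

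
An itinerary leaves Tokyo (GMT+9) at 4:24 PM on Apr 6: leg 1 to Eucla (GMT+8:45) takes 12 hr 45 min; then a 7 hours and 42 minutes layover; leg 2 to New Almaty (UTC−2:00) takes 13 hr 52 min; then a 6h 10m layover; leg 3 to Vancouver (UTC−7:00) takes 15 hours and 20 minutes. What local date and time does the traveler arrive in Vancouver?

8:13 AM on April 8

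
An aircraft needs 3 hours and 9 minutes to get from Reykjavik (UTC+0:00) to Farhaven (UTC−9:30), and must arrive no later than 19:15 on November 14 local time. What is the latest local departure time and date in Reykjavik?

Target arrival in UTC: 19:15 + 9:30 = 04:45 on Nov 15.
Subtract 3 hours 9 minutes → departure 01:36 UTC on Nov 15.
Reykjavik is UTC+0, so departure is 01:36 on Nov 15.

01:36 on November 15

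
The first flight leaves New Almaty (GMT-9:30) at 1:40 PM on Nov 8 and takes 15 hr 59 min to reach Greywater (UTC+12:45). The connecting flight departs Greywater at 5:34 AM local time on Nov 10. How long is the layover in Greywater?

1 hour 40 minutes

Convert departure to UTC: 1:40 PM + 9:30 = 11:10 PM UTC on Nov 8.
Add 15 hours and 59 minutes flight time → 3:09 PM UTC (Nov 9).
Greywater is UTC+12:45, so local arrival = 3:09 PM + 12:45 = 3:54 AM on Nov 10.
Layover = 5:34 AM − 3:54 AM = 1 hour 40 minutes.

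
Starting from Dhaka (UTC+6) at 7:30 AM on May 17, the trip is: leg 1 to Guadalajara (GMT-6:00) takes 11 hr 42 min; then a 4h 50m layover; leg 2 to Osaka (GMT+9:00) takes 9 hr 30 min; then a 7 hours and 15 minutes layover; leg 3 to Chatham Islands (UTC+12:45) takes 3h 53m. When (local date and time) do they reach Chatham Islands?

Convert departure to UTC: 7:30 AM − 6:00 = 1:30 AM UTC on May 17.
Add 11 hours 42 minutes leg 1 → 1:12 PM UTC.
Add 4 hours 50 minutes layover in Guadalajara → 6:02 PM UTC.
Add 9 hours 30 minutes leg 2 → 3:32 AM UTC (May 18).
Add 7 hours 15 minutes layover in Osaka → 10:47 AM UTC.
Add 3 hours and 53 minutes leg 3 → 2:40 PM UTC.
Chatham Islands is UTC+12:45, so local arrival = 2:40 PM + 12:45 = 3:25 AM on May 19.

3:25 AM on May 19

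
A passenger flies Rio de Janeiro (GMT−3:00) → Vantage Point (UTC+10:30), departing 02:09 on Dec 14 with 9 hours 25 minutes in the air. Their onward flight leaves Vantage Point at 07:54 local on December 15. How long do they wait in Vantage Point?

Convert departure to UTC: 02:09 + 3:00 = 05:09 UTC on Dec 14.
Add 9 hours 25 minutes flight time → 14:34 UTC.
Vantage Point is UTC+10:30, so local arrival = 14:34 + 10:30 = 01:04 on Dec 15.
Layover = 07:54 − 01:04 = 6 hours 50 minutes.

6 hours 50 minutes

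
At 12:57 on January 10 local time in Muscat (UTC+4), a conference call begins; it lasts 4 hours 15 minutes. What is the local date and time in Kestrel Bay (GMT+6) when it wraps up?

19:12 on January 10

Convert start to UTC: 12:57 − 4:00 = 08:57 UTC on Jan 10.
Add 4 hours 15 minutes duration → 13:12 UTC.
Kestrel Bay is UTC+6:00, so local end time = 13:12 + 6:00 = 19:12 on Jan 10.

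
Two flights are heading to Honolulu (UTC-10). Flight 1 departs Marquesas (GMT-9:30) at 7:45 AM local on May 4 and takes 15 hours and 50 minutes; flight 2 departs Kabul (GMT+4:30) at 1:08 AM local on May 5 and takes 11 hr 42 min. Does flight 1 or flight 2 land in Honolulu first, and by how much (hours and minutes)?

the second, by 45 minutes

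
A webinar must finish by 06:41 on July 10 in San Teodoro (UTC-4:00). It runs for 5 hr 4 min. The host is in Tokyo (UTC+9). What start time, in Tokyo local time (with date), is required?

14:37 on Jul 10

Target end time in UTC: 06:41 + 4:00 = 10:41 on Jul 10.
Subtract 5 hours and 4 minutes → start 05:37 UTC on Jul 10.
Tokyo is UTC+9:00: 05:37 + 9:00 = 14:37 on Jul 10.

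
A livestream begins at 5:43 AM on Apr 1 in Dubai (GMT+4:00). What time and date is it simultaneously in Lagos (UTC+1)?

2:43 AM on Apr 1

Lagos is 3:00 behind Dubai.
Shift by the zone difference: 5:43 AM − 3:00 = 2:43 AM on Apr 1 in Lagos.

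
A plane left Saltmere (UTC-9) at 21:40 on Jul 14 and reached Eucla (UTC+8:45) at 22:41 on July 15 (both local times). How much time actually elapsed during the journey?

7 hours 16 minutes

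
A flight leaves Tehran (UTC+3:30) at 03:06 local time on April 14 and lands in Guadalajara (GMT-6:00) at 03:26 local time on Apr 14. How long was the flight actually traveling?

9 hours 50 minutes

Guadalajara is 9:30 behind Tehran.
Clock-face elapsed time (ignoring zones) is 20 minutes.
Actual elapsed = 20 minutes + 9:30 = 9 hours 50 minutes.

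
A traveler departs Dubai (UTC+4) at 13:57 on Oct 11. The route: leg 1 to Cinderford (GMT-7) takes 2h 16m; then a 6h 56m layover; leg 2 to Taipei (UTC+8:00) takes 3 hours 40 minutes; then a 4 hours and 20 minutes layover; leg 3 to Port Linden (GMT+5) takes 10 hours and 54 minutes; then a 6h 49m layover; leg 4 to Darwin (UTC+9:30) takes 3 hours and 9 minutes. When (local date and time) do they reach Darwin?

Convert departure to UTC: 13:57 − 4:00 = 09:57 UTC on Oct 11.
Add 2 hours 16 minutes leg 1 → 12:13 UTC.
Add 6 hours 56 minutes layover in Cinderford → 19:09 UTC.
Add 3 hours and 40 minutes leg 2 → 22:49 UTC.
Add 4 hours and 20 minutes layover in Taipei → 03:09 UTC (Oct 12).
Add 10 hours 54 minutes leg 3 → 14:03 UTC.
Add 6 hours and 49 minutes layover in Port Linden → 20:52 UTC.
Add 3 hours 9 minutes leg 4 → 00:01 UTC (Oct 13).
Darwin is UTC+9:30, so local arrival = 00:01 + 9:30 = 09:31 on Oct 13.

09:31 on October 13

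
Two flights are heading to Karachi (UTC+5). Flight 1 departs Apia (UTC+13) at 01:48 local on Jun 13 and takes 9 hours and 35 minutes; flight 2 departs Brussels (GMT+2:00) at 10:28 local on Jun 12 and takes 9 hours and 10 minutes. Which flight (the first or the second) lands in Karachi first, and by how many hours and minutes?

Flight 1 in UTC: 01:48 − 13:00 = 12:48 on Jun 12.
+9 hours and 35 minutes → arrive 22:23 UTC on Jun 12.
Flight 2 in UTC: 10:28 − 2:00 = 08:28 on Jun 12.
+9 hours and 10 minutes → arrive 17:38 UTC on Jun 12.
Flight 2 lands earlier by 4 hours 45 minutes.

the second, by 4 hours 45 minutes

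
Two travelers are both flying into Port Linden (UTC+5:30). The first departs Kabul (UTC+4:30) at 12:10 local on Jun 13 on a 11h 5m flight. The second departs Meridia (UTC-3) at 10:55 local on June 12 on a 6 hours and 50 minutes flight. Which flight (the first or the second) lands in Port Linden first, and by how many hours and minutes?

Flight 1 in UTC: 12:10 − 4:30 = 07:40 on Jun 13.
+11 hours 5 minutes → arrive 18:45 UTC on Jun 13.
Flight 2 in UTC: 10:55 + 3:00 = 13:55 on Jun 12.
+6 hours and 50 minutes → arrive 20:45 UTC on Jun 12.
Flight 2 lands earlier by 22 hours.

the second, by 22 hours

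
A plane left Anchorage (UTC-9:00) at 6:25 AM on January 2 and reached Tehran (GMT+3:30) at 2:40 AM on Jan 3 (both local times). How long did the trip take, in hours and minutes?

Tehran is 12:30 ahead of Anchorage.
Clock-face elapsed time (ignoring zones) is 20 hours 15 minutes.
Actual elapsed = 20 hours 15 minutes − 12:30 = 7 hours 45 minutes.

7 hours 45 minutes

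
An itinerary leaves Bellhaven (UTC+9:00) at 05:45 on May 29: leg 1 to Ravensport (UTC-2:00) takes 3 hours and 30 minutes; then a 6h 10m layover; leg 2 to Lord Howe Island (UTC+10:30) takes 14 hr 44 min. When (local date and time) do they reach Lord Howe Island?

Convert departure to UTC: 05:45 − 9:00 = 20:45 UTC on May 28.
Add 3 hours and 30 minutes leg 1 → 00:15 UTC (May 29).
Add 6 hours 10 minutes layover in Ravensport → 06:25 UTC.
Add 14 hours and 44 minutes leg 2 → 21:09 UTC.
Lord Howe Island is UTC+10:30, so local arrival = 21:09 + 10:30 = 07:39 on May 30.

07:39 on May 30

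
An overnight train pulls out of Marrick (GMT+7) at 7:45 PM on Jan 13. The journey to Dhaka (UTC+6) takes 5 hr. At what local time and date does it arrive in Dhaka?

11:45 PM on January 13

Convert departure to UTC: 7:45 PM − 7:00 = 12:45 PM UTC on Jan 13.
Add 5 hours travel time → 5:45 PM UTC.
Dhaka is UTC+6:00, so local arrival = 5:45 PM + 6:00 = 11:45 PM on Jan 13.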